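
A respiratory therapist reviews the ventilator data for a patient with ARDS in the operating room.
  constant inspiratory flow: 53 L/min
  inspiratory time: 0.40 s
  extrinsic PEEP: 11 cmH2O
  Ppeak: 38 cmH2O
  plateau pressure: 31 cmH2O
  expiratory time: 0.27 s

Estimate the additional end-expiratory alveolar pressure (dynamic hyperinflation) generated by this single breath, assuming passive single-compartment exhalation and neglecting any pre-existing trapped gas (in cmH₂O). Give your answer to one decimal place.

Flow: 53 L/min ÷ 60 = 0.8833 L/s.
Vt = flow × Ti = 0.8833 L/s × 0.40 s × 1000 mL/L = 353.32 mL.
R = (PIP − Pplat)/V̇ = (38 − 31) / 0.8833 = 7.0/0.8833 = 7.925 cmH2O·s/L.
C = Vt/(Pplat − PEEP) = 353.32 / (31 − 11) = 353.32/20.0 = 17.666 mL/cmH2O.
τ = R × C = 7.925 × 0.01767 L/cmH2O = 0.14 s.
Fraction remaining = e^(−Te/τ) = e^(−0.27/0.14) = 0.1454; trapped volume = 353.32 × 0.1454 = 51.373 mL.
Additional alveolar pressure from trapping ≈ V_trapped / C = 51.373 / 17.666 = 2.908 cmH2O.

2.9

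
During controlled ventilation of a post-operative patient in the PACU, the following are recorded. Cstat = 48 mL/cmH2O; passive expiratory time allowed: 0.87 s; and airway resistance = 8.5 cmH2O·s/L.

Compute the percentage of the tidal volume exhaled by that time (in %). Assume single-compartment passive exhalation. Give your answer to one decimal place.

τ = R × C = 8.5 × 48 mL/cmH2O = 8.5 × 0.048 L/cmH2O = 0.408 s.
Passive exhalation: V(t)/V₀ = e^(−t/τ) = e^(−0.87/0.408) = 0.1186.
Fraction exhaled = 1 − 0.1186 = 0.8814 → 88.14%.

88.1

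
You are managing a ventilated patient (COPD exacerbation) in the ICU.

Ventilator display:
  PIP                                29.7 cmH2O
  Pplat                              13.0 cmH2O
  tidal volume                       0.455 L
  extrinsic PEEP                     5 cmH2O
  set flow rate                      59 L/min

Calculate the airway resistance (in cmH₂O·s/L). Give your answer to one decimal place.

Flow: 59 L/min ÷ 60 = 0.9833 L/s.
Raw = (PIP − Pplat) / flow = (29.7 − 13.0) / 0.9833 = 16.7 / 0.9833 = 16.984 cmH2O·s/L.

17.0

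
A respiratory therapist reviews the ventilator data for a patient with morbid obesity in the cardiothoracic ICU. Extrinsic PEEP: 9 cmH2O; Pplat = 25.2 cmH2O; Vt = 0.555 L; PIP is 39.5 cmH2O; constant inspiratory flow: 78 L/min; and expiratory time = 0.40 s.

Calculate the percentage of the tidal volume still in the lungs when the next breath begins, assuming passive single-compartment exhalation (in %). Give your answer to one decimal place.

Flow: 78 L/min ÷ 60 = 1.3 L/s.
R = (PIP − Pplat)/V̇ = (39.5 − 25.2) / 1.3 = 14.3/1.3 = 11.0 cmH2O·s/L.
C = Vt/(Pplat − PEEP) = 555.0 / (25.2 − 9) = 555.0/16.2 = 34.259 mL/cmH2O.
τ = R × C = 11.0 × 0.03426 L/cmH2O = 0.3769 s.
Fraction remaining at end-expiration = e^(−Te/τ) = e^(−0.40/0.3769) = 0.346 → 34.6%.

34.6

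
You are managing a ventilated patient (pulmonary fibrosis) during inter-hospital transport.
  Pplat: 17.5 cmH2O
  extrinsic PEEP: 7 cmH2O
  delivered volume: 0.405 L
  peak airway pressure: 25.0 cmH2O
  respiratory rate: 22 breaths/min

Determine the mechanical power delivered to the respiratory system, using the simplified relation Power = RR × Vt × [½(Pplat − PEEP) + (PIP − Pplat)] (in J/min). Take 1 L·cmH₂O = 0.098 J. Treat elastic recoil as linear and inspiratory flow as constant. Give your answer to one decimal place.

11.1

Per-breath work = Vt × [½(Pplat−PEEP) + (PIP−Pplat)] = 0.405 × [0.5×10.5 + 7.5] = 0.405 × 12.75 = 5.164 L·cmH2O.
Power = 22 × 5.164 = 113.61 L·cmH2O/min.
× 0.098 J/(L·cmH2O) → 11.134 J/min.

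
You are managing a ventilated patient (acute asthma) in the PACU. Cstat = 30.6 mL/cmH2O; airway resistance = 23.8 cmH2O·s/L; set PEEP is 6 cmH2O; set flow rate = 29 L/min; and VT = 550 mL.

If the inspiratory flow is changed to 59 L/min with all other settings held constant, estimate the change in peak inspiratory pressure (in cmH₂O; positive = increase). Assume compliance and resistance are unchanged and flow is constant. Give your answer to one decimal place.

11.9

Flow: 29 L/min ÷ 60 = 0.4833 L/s.
New flow: 59 L/min ÷ 60 = 0.9833 L/s.
PIP = Vt/C + R·V̇ + PEEP (constant-flow equation of motion).
Only the resistive term changes: ΔPIP = R × ΔV̇ = 23.8 × (0.9833 − 0.4833) = 23.8 × 0.5 = 11.9 cmH2O.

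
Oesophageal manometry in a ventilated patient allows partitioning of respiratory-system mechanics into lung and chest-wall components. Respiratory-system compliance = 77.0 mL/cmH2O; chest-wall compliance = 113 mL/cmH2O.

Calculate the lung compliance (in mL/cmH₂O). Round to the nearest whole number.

1/CL = 1/Crs − 1/Ccw.
1/CL = 1/77.0 − 1/113 = 0.004137.
CL = 241.72 mL/cmH2O.

242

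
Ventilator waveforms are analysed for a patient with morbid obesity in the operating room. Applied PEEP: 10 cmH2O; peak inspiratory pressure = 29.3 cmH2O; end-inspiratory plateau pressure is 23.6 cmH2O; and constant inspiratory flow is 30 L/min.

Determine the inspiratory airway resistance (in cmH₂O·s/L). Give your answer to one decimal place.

11.4

Flow: 30 L/min ÷ 60 = 0.5 L/s.
Raw = (PIP − Pplat) / flow = (29.3 − 23.6) / 0.5 = 5.7 / 0.5 = 11.4 cmH2O·s/L.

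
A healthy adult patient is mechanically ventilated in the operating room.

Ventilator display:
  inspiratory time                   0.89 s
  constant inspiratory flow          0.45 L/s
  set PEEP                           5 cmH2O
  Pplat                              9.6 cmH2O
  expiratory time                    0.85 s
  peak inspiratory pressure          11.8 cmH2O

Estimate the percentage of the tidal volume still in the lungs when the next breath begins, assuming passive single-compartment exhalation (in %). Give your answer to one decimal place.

13.6

Vt = flow × Ti = 0.45 L/s × 0.89 s × 1000 mL/L = 400.5 mL.
R = (PIP − Pplat)/V̇ = (11.8 − 9.6) / 0.45 = 2.2/0.45 = 4.889 cmH2O·s/L.
C = Vt/(Pplat − PEEP) = 400.5 / (9.6 − 5) = 400.5/4.6 = 87.065 mL/cmH2O.
τ = R × C = 4.889 × 0.08707 L/cmH2O = 0.4257 s.
Fraction remaining at end-expiration = e^(−Te/τ) = e^(−0.85/0.4257) = 0.1358 → 13.58%.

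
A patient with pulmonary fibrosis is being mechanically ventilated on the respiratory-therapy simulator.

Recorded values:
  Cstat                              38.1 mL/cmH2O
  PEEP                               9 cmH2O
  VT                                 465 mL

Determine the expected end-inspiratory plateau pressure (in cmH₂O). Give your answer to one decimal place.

21.2

Pplat = PEEP + Vt / Cstat = 9 + 465 / 38.1 = 9 + 12.205 = 21.205 cmH2O.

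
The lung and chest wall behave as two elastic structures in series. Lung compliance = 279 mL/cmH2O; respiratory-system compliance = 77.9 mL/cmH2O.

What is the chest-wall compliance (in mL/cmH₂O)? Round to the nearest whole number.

108

1/Ccw = 1/Crs − 1/CL.
1/Ccw = 1/77.9 − 1/279 = 0.009253.
Ccw = 108.07 mL/cmH2O.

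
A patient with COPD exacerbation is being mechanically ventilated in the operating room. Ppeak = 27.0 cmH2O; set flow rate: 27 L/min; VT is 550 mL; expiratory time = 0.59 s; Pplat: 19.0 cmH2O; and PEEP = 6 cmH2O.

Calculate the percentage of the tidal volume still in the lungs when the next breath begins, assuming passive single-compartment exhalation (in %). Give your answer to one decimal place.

Flow: 27 L/min ÷ 60 = 0.45 L/s.
R = (PIP − Pplat)/V̇ = (27.0 − 19.0) / 0.45 = 8.0/0.45 = 17.778 cmH2O·s/L.
C = Vt/(Pplat − PEEP) = 550.0 / (19.0 − 6) = 550.0/13.0 = 42.308 mL/cmH2O.
τ = R × C = 17.778 × 0.04231 L/cmH2O = 0.7522 s.
Fraction remaining at end-expiration = e^(−Te/τ) = e^(−0.59/0.7522) = 0.4564 → 45.64%.

45.6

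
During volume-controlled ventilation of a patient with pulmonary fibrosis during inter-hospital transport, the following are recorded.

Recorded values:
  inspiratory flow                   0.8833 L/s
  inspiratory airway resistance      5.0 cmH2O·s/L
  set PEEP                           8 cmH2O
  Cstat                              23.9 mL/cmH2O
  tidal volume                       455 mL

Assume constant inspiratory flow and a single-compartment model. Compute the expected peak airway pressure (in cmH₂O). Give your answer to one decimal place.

31.5

Equation of motion (constant flow): PIP = Vt/C + R·V̇ + PEEP.
PIP = 455/23.9 + 5.0×0.8833 + 8 = 19.038 + 4.417 + 8 = 31.455 cmH2O.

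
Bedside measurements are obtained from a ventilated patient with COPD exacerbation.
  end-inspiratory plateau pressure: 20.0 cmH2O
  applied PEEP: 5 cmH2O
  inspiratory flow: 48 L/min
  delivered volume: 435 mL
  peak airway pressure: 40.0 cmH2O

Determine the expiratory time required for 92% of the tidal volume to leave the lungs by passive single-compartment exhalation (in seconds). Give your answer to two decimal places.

Flow: 48 L/min ÷ 60 = 0.8 L/s.
R = (PIP − Pplat)/V̇ = (40.0 − 20.0) / 0.8 = 20.0/0.8 = 25.0 cmH2O·s/L.
C = Vt/(Pplat − PEEP) = 435.0 / (20.0 − 5) = 435.0/15.0 = 29.0 mL/cmH2O.
τ = R × C = 25.0 × 0.029 L/cmH2O = 0.725 s.
t = −τ·ln(1 − 0.92) = −0.725·ln(0.08) = 1.831 s.

1.83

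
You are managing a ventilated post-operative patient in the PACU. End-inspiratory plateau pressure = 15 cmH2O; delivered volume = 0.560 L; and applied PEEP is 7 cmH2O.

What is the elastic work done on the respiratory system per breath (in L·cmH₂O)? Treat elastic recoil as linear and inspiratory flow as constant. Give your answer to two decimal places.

Elastic work ≈ ½ × (Pplat − PEEP) × Vt = 0.5 × (15 − 7) × 0.560 L = 0.5 × 8.0 × 0.560 = 2.24 L·cmH2O.

2.24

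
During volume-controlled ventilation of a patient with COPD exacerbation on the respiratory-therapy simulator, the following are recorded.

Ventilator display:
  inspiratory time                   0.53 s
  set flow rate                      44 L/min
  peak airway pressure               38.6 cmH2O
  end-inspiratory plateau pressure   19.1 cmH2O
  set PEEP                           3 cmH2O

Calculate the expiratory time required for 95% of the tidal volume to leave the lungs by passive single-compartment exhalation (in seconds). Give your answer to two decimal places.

Flow: 44 L/min ÷ 60 = 0.7333 L/s.
Vt = flow × Ti = 0.7333 L/s × 0.53 s × 1000 mL/L = 388.65 mL.
R = (PIP − Pplat)/V̇ = (38.6 − 19.1) / 0.7333 = 19.5/0.7333 = 26.592 cmH2O·s/L.
C = Vt/(Pplat − PEEP) = 388.65 / (19.1 − 3) = 388.65/16.1 = 24.14 mL/cmH2O.
τ = R × C = 26.592 × 0.02414 L/cmH2O = 0.6419 s.
t = −τ·ln(1 − 0.95) = −0.6419·ln(0.05) = 1.923 s.

1.92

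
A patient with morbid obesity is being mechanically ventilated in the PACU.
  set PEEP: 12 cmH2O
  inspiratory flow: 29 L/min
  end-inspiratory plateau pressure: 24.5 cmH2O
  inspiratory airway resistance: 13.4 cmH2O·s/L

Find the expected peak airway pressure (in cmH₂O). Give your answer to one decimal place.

Flow: 29 L/min ÷ 60 = 0.4833 L/s.
PIP = Pplat + Raw × flow = 24.5 + 13.4 × 0.4833 = 24.5 + 6.476 = 30.976 cmH2O.

31.0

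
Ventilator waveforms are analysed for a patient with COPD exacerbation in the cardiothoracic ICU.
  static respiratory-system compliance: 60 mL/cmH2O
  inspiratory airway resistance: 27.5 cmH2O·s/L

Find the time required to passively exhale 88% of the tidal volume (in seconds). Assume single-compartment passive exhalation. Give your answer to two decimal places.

τ = R × C = 27.5 × 60 mL/cmH2O = 27.5 × 0.060 L/cmH2O = 1.65 s.
Exhaled fraction f = 1 − e^(−t/τ) → t = −τ·ln(1 − f) = −1.65·ln(0.12) = 3.498 s.

3.50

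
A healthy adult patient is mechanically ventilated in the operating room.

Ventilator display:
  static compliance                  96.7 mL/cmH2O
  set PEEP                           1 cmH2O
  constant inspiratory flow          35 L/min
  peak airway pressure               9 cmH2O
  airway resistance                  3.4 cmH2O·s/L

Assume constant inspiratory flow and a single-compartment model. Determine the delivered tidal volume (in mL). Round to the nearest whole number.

582

Flow: 35 L/min ÷ 60 = 0.5833 L/s.
Equation of motion (constant flow): PIP = Vt/C + R·V̇ + PEEP.
Vt/C = PIP − R·V̇ − PEEP = 9 − 1.983 − 1 = 6.017 cmH2O.
Vt = C × 6.017 = 96.7 × 6.017 = 581.84 mL.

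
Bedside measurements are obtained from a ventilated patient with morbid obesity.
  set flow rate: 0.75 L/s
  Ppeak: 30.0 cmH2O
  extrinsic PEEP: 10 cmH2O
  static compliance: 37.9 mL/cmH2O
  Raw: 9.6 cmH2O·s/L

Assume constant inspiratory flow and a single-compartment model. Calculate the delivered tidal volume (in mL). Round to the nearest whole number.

485

Equation of motion (constant flow): PIP = Vt/C + R·V̇ + PEEP.
Vt/C = PIP − R·V̇ − PEEP = 30.0 − 7.2 − 10 = 12.8 cmH2O.
Vt = C × 12.8 = 37.9 × 12.8 = 485.12 mL.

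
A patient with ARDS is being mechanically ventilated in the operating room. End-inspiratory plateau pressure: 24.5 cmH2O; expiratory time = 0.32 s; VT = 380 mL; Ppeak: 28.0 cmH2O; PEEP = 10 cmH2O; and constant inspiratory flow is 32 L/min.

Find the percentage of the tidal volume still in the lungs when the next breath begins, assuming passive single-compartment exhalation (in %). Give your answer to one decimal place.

Flow: 32 L/min ÷ 60 = 0.5333 L/s.
R = (PIP − Pplat)/V̇ = (28.0 − 24.5) / 0.5333 = 3.5/0.5333 = 6.563 cmH2O·s/L.
C = Vt/(Pplat − PEEP) = 380.0 / (24.5 − 10) = 380.0/14.5 = 26.207 mL/cmH2O.
τ = R × C = 6.563 × 0.02621 L/cmH2O = 0.172 s.
Fraction remaining at end-expiration = e^(−Te/τ) = e^(−0.32/0.172) = 0.1556 → 15.56%.

15.6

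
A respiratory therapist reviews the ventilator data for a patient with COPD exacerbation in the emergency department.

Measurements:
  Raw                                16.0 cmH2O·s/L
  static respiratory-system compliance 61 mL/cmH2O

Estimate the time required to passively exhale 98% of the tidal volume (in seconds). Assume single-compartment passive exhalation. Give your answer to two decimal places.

3.82

τ = R × C = 16.0 × 61 mL/cmH2O = 16.0 × 0.061 L/cmH2O = 0.976 s.
Exhaled fraction f = 1 − e^(−t/τ) → t = −τ·ln(1 − f) = −0.976·ln(0.02) = 3.818 s.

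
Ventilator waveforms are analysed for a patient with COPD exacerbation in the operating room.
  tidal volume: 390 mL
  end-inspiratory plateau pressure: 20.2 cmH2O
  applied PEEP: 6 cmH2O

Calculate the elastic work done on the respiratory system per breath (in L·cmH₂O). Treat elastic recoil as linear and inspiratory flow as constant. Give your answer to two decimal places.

2.77

Elastic work ≈ ½ × (Pplat − PEEP) × Vt = 0.5 × (20.2 − 6) × 0.390 L = 0.5 × 14.2 × 0.390 = 2.769 L·cmH2O.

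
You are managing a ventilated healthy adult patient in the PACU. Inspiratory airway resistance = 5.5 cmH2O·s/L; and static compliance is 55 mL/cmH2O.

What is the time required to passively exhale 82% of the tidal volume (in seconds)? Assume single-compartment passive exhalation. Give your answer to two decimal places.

τ = R × C = 5.5 × 55 mL/cmH2O = 5.5 × 0.055 L/cmH2O = 0.3025 s.
Exhaled fraction f = 1 − e^(−t/τ) → t = −τ·ln(1 − f) = −0.3025·ln(0.18) = 0.5187 s.

0.52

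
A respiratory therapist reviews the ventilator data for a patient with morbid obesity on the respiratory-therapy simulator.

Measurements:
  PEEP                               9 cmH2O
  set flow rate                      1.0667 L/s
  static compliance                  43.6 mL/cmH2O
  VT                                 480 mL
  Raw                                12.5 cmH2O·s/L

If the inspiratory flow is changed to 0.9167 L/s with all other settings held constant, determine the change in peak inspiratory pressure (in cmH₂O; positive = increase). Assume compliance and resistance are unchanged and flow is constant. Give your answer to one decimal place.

-1.9

PIP = Vt/C + R·V̇ + PEEP (constant-flow equation of motion).
Only the resistive term changes: ΔPIP = R × ΔV̇ = 12.5 × (0.9167 − 1.0667) = 12.5 × -0.15 = -1.875 cmH2O.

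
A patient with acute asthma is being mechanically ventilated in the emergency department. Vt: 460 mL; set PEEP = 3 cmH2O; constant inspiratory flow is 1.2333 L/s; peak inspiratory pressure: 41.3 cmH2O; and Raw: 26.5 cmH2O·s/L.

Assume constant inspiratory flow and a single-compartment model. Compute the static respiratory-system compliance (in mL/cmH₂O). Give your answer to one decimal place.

81.9

Equation of motion (constant flow): PIP = Vt/C + R·V̇ + PEEP.
Vt/C = PIP − R·V̇ − PEEP = 41.3 − 26.5×1.2333 − 3 = 41.3 − 32.682 − 3 = 5.618 cmH2O.
C = Vt / 5.618 = 460 / 5.618 = 81.88 mL/cmH2O.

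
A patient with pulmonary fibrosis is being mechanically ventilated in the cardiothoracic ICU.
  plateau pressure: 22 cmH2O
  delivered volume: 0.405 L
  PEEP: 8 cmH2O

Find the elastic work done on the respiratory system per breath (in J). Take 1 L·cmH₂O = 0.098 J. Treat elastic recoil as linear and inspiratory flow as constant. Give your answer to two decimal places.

0.28

Elastic work ≈ ½ × (Pplat − PEEP) × Vt = 0.5 × (22 − 8) × 0.405 L = 0.5 × 14.0 × 0.405 = 2.835 L·cmH2O.
× 0.098 J/(L·cmH2O) → 0.2778 J.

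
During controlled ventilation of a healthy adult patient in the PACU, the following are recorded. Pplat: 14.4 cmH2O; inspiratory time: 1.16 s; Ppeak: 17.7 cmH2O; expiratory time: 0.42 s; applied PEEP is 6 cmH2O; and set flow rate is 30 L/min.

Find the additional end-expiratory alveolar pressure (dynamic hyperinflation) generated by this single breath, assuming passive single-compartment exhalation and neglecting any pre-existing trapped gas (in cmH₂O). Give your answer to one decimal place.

Flow: 30 L/min ÷ 60 = 0.5 L/s.
Vt = flow × Ti = 0.5 L/s × 1.16 s × 1000 mL/L = 580.0 mL.
R = (PIP − Pplat)/V̇ = (17.7 − 14.4) / 0.5 = 3.3/0.5 = 6.6 cmH2O·s/L.
C = Vt/(Pplat − PEEP) = 580.0 / (14.4 − 6) = 580.0/8.4 = 69.048 mL/cmH2O.
τ = R × C = 6.6 × 0.06905 L/cmH2O = 0.4557 s.
Fraction remaining = e^(−Te/τ) = e^(−0.42/0.4557) = 0.3979; trapped volume = 580.0 × 0.3979 = 230.78 mL.
Additional alveolar pressure from trapping ≈ V_trapped / C = 230.78 / 69.048 = 3.342 cmH2O.

3.3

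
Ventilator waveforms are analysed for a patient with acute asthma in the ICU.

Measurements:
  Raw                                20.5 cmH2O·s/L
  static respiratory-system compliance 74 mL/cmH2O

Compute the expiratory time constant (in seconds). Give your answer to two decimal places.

1.52

τ = R × C = 20.5 × 74 mL/cmH2O = 20.5 × 0.074 L/cmH2O = 1.517 s.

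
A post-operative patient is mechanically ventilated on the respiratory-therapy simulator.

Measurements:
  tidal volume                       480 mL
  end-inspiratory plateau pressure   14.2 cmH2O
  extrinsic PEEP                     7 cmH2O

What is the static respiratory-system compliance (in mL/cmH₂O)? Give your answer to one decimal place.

Cstat = Vt / (Pplat − PEEP) = 480 / (14.2 − 7) = 480 / 7.2 = 66.667 mL/cmH2O.

66.7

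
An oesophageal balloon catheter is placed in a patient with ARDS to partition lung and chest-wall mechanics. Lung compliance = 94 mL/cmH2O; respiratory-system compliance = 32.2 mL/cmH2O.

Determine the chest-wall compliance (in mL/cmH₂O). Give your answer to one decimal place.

49.0

1/Ccw = 1/Crs − 1/CL.
1/Ccw = 1/32.2 − 1/94 = 0.02042.
Ccw = 48.972 mL/cmH2O.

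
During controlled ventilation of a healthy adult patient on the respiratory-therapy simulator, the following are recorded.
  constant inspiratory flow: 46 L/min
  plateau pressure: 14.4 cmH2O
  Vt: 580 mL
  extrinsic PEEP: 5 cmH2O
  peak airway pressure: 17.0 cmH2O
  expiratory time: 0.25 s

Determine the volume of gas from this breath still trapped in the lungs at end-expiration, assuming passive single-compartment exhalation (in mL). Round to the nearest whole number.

Flow: 46 L/min ÷ 60 = 0.7667 L/s.
R = (PIP − Pplat)/V̇ = (17.0 − 14.4) / 0.7667 = 2.6/0.7667 = 3.391 cmH2O·s/L.
C = Vt/(Pplat − PEEP) = 580.0 / (14.4 − 5) = 580.0/9.4 = 61.702 mL/cmH2O.
τ = R × C = 3.391 × 0.0617 L/cmH2O = 0.2092 s.
Fraction remaining = e^(−Te/τ) = e^(−0.25/0.2092) = 0.3027.
Trapped volume = 580.0 × 0.3027 = 175.57 mL.

176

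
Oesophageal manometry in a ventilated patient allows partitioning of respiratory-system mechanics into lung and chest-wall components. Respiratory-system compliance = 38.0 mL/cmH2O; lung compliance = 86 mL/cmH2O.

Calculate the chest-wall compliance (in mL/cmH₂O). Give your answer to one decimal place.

1/Ccw = 1/Crs − 1/CL.
1/Ccw = 1/38.0 − 1/86 = 0.01469.
Ccw = 68.074 mL/cmH2O.

68.1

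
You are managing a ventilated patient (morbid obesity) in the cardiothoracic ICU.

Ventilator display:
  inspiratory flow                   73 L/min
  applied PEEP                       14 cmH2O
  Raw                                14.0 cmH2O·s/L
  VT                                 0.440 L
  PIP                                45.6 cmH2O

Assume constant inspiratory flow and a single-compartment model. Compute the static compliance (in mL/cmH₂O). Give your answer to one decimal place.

Flow: 73 L/min ÷ 60 = 1.2167 L/s.
Equation of motion (constant flow): PIP = Vt/C + R·V̇ + PEEP.
Vt/C = PIP − R·V̇ − PEEP = 45.6 − 14.0×1.2167 − 14 = 45.6 − 17.034 − 14 = 14.566 cmH2O.
C = Vt / 14.566 = 440 / 14.566 = 30.207 mL/cmH2O.

30.2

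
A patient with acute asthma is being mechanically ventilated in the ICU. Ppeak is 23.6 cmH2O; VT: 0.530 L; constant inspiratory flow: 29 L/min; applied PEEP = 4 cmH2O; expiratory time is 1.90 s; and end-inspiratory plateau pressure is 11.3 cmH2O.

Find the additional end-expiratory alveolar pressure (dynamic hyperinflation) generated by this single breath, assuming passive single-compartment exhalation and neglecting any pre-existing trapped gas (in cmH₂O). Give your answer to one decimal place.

2.6

Flow: 29 L/min ÷ 60 = 0.4833 L/s.
R = (PIP − Pplat)/V̇ = (23.6 − 11.3) / 0.4833 = 12.3/0.4833 = 25.45 cmH2O·s/L.
C = Vt/(Pplat − PEEP) = 530.0 / (11.3 − 4) = 530.0/7.3 = 72.603 mL/cmH2O.
τ = R × C = 25.45 × 0.0726 L/cmH2O = 1.848 s.
Fraction remaining = e^(−Te/τ) = e^(−1.90/1.848) = 0.3577; trapped volume = 530.0 × 0.3577 = 189.58 mL.
Additional alveolar pressure from trapping ≈ V_trapped / C = 189.58 / 72.603 = 2.611 cmH2O.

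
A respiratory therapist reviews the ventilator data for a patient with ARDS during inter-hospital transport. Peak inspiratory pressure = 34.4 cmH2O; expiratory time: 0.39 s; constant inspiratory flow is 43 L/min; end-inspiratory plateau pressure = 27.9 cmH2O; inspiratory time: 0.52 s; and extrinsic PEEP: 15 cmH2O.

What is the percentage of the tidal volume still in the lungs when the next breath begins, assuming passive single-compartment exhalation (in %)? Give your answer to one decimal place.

Flow: 43 L/min ÷ 60 = 0.7167 L/s.
Vt = flow × Ti = 0.7167 L/s × 0.52 s × 1000 mL/L = 372.68 mL.
R = (PIP − Pplat)/V̇ = (34.4 − 27.9) / 0.7167 = 6.5/0.7167 = 9.069 cmH2O·s/L.
C = Vt/(Pplat − PEEP) = 372.68 / (27.9 − 15) = 372.68/12.9 = 28.89 mL/cmH2O.
τ = R × C = 9.069 × 0.02889 L/cmH2O = 0.262 s.
Fraction remaining at end-expiration = e^(−Te/τ) = e^(−0.39/0.262) = 0.2257 → 22.57%.

22.6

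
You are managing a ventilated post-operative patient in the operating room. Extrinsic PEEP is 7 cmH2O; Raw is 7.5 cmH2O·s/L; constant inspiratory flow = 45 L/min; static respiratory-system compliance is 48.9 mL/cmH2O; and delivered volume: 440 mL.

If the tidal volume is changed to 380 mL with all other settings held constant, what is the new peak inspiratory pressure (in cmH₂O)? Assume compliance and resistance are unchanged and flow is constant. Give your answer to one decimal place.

Flow: 45 L/min ÷ 60 = 0.75 L/s.
PIP = Vt/C + R·V̇ + PEEP (constant-flow equation of motion).
Only the elastic term changes: ΔPIP = ΔVt / C = (380 − 440) / 48.9 = -1.227 cmH2O.
Original PIP = 440/48.9 + 7.5×0.75 + 7 = 21.623 cmH2O; new PIP = 21.623 + (-1.227) = 20.396 cmH2O.

20.4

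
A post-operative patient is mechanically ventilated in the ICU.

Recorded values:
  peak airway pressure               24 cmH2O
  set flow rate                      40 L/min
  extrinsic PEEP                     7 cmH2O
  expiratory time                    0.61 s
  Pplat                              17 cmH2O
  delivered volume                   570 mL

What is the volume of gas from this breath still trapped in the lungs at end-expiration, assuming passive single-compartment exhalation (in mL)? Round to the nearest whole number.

Flow: 40 L/min ÷ 60 = 0.6667 L/s.
R = (PIP − Pplat)/V̇ = (24 − 17) / 0.6667 = 7.0/0.6667 = 10.499 cmH2O·s/L.
C = Vt/(Pplat − PEEP) = 570.0 / (17 − 7) = 570.0/10.0 = 57.0 mL/cmH2O.
τ = R × C = 10.499 × 0.057 L/cmH2O = 0.5984 s.
Fraction remaining = e^(−Te/τ) = e^(−0.61/0.5984) = 0.3608.
Trapped volume = 570.0 × 0.3608 = 205.66 mL.

206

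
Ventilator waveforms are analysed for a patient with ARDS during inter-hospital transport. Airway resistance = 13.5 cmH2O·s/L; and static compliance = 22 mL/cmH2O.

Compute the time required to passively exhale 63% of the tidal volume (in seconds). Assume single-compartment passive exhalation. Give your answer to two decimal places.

0.30

τ = R × C = 13.5 × 22 mL/cmH2O = 13.5 × 0.022 L/cmH2O = 0.297 s.
Exhaled fraction f = 1 − e^(−t/τ) → t = −τ·ln(1 − f) = −0.297·ln(0.37) = 0.2953 s.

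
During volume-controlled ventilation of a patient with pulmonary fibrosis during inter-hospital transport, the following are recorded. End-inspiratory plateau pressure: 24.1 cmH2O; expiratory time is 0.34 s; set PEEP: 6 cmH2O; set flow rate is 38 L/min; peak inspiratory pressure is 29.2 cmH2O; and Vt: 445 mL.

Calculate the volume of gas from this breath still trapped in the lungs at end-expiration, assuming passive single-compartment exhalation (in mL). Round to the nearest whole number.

Flow: 38 L/min ÷ 60 = 0.6333 L/s.
R = (PIP − Pplat)/V̇ = (29.2 − 24.1) / 0.6333 = 5.1/0.6333 = 8.053 cmH2O·s/L.
C = Vt/(Pplat − PEEP) = 445.0 / (24.1 − 6) = 445.0/18.1 = 24.586 mL/cmH2O.
τ = R × C = 8.053 × 0.02459 L/cmH2O = 0.198 s.
Fraction remaining = e^(−Te/τ) = e^(−0.34/0.198) = 0.1796.
Trapped volume = 445.0 × 0.1796 = 79.922 mL.

80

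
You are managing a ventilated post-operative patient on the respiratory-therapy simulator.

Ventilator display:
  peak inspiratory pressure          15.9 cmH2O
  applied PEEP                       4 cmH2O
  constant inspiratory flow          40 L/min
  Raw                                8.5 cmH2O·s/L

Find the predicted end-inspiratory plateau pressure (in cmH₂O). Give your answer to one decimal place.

10.2

Flow: 40 L/min ÷ 60 = 0.6667 L/s.
Pplat = PIP − Raw × flow = 15.9 − 8.5 × 0.6667 = 15.9 − 5.667 = 10.233 cmH2O.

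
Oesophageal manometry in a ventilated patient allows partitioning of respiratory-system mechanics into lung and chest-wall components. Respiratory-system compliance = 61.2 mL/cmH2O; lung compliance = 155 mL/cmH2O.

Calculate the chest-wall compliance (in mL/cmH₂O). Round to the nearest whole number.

101

1/Ccw = 1/Crs − 1/CL.
1/Ccw = 1/61.2 − 1/155 = 0.009888.
Ccw = 101.13 mL/cmH2O.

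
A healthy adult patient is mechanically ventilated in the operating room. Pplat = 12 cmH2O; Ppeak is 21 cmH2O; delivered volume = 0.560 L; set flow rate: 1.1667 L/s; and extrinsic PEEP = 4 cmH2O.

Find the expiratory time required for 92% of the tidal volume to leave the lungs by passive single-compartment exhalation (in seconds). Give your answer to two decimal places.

R = (PIP − Pplat)/V̇ = (21 − 12) / 1.1667 = 9.0/1.1667 = 7.714 cmH2O·s/L.
C = Vt/(Pplat − PEEP) = 560.0 / (12 − 4) = 560.0/8.0 = 70.0 mL/cmH2O.
τ = R × C = 7.714 × 0.07 L/cmH2O = 0.54 s.
t = −τ·ln(1 − 0.92) = −0.54·ln(0.08) = 1.364 s.

1.36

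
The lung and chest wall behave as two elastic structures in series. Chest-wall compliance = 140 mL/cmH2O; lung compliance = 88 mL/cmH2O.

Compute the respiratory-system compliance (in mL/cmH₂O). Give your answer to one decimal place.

Lung and chest wall are elastances in series: 1/Crs = 1/CL + 1/Ccw.
1/Crs = 1/88 + 1/140 = 0.01851.
Crs = 54.025 mL/cmH2O.

54.0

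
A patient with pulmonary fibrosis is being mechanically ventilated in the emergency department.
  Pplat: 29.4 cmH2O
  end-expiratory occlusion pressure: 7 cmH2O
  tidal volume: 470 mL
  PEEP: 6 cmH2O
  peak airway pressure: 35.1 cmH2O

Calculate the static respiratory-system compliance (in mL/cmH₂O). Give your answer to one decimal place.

21.0

End-expiratory occlusion gives total PEEP = 7 cmH2O (intrinsic PEEP = 7 − 6 = 1). Use total PEEP for the elastic gradient.
Cstat = Vt / (Pplat − PEEPtotal) = 470 / (29.4 − 7) = 470 / 22.4 = 20.982 mL/cmH2O.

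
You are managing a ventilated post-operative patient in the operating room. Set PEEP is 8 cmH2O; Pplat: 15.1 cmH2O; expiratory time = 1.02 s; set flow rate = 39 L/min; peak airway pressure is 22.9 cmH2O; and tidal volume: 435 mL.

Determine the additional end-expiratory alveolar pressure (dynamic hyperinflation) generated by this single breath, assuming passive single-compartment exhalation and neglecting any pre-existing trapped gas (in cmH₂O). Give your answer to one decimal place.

Flow: 39 L/min ÷ 60 = 0.65 L/s.
R = (PIP − Pplat)/V̇ = (22.9 − 15.1) / 0.65 = 7.8/0.65 = 12.0 cmH2O·s/L.
C = Vt/(Pplat − PEEP) = 435.0 / (15.1 − 8) = 435.0/7.1 = 61.268 mL/cmH2O.
τ = R × C = 12.0 × 0.06127 L/cmH2O = 0.7352 s.
Fraction remaining = e^(−Te/τ) = e^(−1.02/0.7352) = 0.2497; trapped volume = 435.0 × 0.2497 = 108.62 mL.
Additional alveolar pressure from trapping ≈ V_trapped / C = 108.62 / 61.268 = 1.773 cmH2O.

1.8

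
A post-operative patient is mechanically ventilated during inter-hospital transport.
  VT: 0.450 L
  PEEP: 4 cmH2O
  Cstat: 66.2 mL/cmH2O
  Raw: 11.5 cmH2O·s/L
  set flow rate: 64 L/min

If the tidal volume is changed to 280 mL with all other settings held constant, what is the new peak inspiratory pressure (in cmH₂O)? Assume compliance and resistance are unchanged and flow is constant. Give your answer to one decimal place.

20.5

Flow: 64 L/min ÷ 60 = 1.0667 L/s.
PIP = Vt/C + R·V̇ + PEEP (constant-flow equation of motion).
Only the elastic term changes: ΔPIP = ΔVt / C = (280 − 450) / 66.2 = -2.568 cmH2O.
Original PIP = 450/66.2 + 11.5×1.0667 + 4 = 23.065 cmH2O; new PIP = 23.065 + (-2.568) = 20.497 cmH2O.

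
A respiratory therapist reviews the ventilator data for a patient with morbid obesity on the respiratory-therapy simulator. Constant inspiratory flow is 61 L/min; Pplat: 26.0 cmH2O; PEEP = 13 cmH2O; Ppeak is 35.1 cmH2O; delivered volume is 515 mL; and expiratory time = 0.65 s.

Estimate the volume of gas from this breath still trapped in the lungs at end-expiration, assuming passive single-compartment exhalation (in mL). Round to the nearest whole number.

82

Flow: 61 L/min ÷ 60 = 1.0167 L/s.
R = (PIP − Pplat)/V̇ = (35.1 − 26.0) / 1.0167 = 9.1/1.0167 = 8.951 cmH2O·s/L.
C = Vt/(Pplat − PEEP) = 515.0 / (26.0 − 13) = 515.0/13.0 = 39.615 mL/cmH2O.
τ = R × C = 8.951 × 0.03962 L/cmH2O = 0.3546 s.
Fraction remaining = e^(−Te/τ) = e^(−0.65/0.3546) = 0.1599.
Trapped volume = 515.0 × 0.1599 = 82.349 mL.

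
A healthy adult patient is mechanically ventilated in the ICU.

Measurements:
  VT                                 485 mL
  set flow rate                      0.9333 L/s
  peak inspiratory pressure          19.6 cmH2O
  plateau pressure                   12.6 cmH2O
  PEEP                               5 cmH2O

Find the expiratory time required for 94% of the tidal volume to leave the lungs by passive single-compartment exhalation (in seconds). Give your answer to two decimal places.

1.35

R = (PIP − Pplat)/V̇ = (19.6 − 12.6) / 0.9333 = 7.0/0.9333 = 7.5 cmH2O·s/L.
C = Vt/(Pplat − PEEP) = 485.0 / (12.6 − 5) = 485.0/7.6 = 63.816 mL/cmH2O.
τ = R × C = 7.5 × 0.06382 L/cmH2O = 0.4787 s.
t = −τ·ln(1 − 0.94) = −0.4787·ln(0.06) = 1.347 s.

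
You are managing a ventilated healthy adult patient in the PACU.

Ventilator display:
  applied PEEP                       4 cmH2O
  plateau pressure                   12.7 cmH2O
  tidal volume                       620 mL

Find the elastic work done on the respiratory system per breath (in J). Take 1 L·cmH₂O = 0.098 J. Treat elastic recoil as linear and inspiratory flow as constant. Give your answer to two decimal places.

0.26

Elastic work ≈ ½ × (Pplat − PEEP) × Vt = 0.5 × (12.7 − 4) × 0.620 L = 0.5 × 8.7 × 0.620 = 2.697 L·cmH2O.
× 0.098 J/(L·cmH2O) → 0.2643 J.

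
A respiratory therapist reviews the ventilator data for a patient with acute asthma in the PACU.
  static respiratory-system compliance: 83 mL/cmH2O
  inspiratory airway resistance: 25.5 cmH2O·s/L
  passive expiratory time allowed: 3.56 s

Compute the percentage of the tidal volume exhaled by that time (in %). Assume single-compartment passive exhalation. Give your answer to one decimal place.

81.4

τ = R × C = 25.5 × 83 mL/cmH2O = 25.5 × 0.083 L/cmH2O = 2.117 s.
Passive exhalation: V(t)/V₀ = e^(−t/τ) = e^(−3.56/2.117) = 0.1861.
Fraction exhaled = 1 − 0.1861 = 0.8139 → 81.39%.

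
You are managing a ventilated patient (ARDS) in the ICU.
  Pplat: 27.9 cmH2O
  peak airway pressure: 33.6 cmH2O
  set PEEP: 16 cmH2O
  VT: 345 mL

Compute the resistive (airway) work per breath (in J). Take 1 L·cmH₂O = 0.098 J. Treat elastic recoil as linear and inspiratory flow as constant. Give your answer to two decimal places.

0.19

With constant inspiratory flow the resistive pressure is constant at PIP − Pplat = 33.6 − 27.9 = 5.7 cmH2O, so resistive work = 5.7 × 0.345 = 1.967 L·cmH2O.
× 0.098 J/(L·cmH2O) → 0.1928 J.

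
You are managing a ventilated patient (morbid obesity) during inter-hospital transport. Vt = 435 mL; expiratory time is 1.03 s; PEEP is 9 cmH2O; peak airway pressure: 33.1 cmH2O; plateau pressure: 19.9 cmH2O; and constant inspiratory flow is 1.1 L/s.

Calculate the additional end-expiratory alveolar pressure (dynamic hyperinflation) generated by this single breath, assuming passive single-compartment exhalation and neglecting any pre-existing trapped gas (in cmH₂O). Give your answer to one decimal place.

1.3

R = (PIP − Pplat)/V̇ = (33.1 − 19.9) / 1.1 = 13.2/1.1 = 12.0 cmH2O·s/L.
C = Vt/(Pplat − PEEP) = 435.0 / (19.9 − 9) = 435.0/10.9 = 39.908 mL/cmH2O.
τ = R × C = 12.0 × 0.03991 L/cmH2O = 0.4789 s.
Fraction remaining = e^(−Te/τ) = e^(−1.03/0.4789) = 0.1164; trapped volume = 435.0 × 0.1164 = 50.634 mL.
Additional alveolar pressure from trapping ≈ V_trapped / C = 50.634 / 39.908 = 1.269 cmH2O.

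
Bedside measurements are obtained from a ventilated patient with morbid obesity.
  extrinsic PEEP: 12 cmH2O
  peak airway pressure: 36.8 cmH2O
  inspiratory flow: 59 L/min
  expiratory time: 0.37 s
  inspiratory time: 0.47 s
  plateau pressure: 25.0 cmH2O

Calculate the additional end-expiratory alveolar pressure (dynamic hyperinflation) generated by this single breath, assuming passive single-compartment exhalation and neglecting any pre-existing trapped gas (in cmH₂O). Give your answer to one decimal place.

5.5

Flow: 59 L/min ÷ 60 = 0.9833 L/s.
Vt = flow × Ti = 0.9833 L/s × 0.47 s × 1000 mL/L = 462.15 mL.
R = (PIP − Pplat)/V̇ = (36.8 − 25.0) / 0.9833 = 11.8/0.9833 = 12.0 cmH2O·s/L.
C = Vt/(Pplat − PEEP) = 462.15 / (25.0 − 12) = 462.15/13.0 = 35.55 mL/cmH2O.
τ = R × C = 12.0 × 0.03555 L/cmH2O = 0.4266 s.
Fraction remaining = e^(−Te/τ) = e^(−0.37/0.4266) = 0.4201; trapped volume = 462.15 × 0.4201 = 194.15 mL.
Additional alveolar pressure from trapping ≈ V_trapped / C = 194.15 / 35.55 = 5.461 cmH2O.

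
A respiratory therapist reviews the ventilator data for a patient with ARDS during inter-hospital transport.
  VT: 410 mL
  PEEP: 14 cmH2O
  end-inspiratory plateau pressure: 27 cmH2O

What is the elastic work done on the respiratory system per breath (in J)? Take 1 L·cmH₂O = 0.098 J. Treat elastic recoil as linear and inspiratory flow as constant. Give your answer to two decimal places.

Elastic work ≈ ½ × (Pplat − PEEP) × Vt = 0.5 × (27 − 14) × 0.410 L = 0.5 × 13.0 × 0.410 = 2.665 L·cmH2O.
× 0.098 J/(L·cmH2O) → 0.2612 J.

0.26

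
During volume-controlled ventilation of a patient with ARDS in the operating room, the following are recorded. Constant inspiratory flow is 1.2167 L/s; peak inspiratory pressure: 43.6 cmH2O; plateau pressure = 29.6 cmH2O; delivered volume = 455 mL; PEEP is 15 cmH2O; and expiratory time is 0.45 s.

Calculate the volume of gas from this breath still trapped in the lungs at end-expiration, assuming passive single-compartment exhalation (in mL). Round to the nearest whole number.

R = (PIP − Pplat)/V̇ = (43.6 − 29.6) / 1.2167 = 14.0/1.2167 = 11.507 cmH2O·s/L.
C = Vt/(Pplat − PEEP) = 455.0 / (29.6 − 15) = 455.0/14.6 = 31.164 mL/cmH2O.
τ = R × C = 11.507 × 0.03116 L/cmH2O = 0.3586 s.
Fraction remaining = e^(−Te/τ) = e^(−0.45/0.3586) = 0.2851.
Trapped volume = 455.0 × 0.2851 = 129.72 mL.

130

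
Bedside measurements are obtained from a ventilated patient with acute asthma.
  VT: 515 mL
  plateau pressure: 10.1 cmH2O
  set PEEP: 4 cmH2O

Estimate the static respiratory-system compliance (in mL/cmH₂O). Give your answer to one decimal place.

84.4

Cstat = Vt / (Pplat − PEEP) = 515 / (10.1 − 4) = 515 / 6.1 = 84.426 mL/cmH2O.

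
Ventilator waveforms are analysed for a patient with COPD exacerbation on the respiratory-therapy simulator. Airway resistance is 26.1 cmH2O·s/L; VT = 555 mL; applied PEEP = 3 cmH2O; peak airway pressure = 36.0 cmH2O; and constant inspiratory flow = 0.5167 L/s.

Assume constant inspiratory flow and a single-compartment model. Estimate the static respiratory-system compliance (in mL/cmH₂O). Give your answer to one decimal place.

Equation of motion (constant flow): PIP = Vt/C + R·V̇ + PEEP.
Vt/C = PIP − R·V̇ − PEEP = 36.0 − 26.1×0.5167 − 3 = 36.0 − 13.486 − 3 = 19.514 cmH2O.
C = Vt / 19.514 = 555 / 19.514 = 28.441 mL/cmH2O.

28.4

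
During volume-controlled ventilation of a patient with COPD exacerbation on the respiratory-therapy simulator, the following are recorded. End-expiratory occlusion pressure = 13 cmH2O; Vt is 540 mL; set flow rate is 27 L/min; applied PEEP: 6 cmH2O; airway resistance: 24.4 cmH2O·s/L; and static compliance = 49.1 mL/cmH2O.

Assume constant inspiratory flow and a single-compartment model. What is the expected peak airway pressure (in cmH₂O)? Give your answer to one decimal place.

35.0

Flow: 27 L/min ÷ 60 = 0.45 L/s.
Total PEEP = 13 cmH2O (set 6 + intrinsic 7); this is the baseline alveolar pressure.
Equation of motion (constant flow): PIP = Vt/C + R·V̇ + PEEP.
PIP = 540/49.1 + 24.4×0.45 + 13 = 10.998 + 10.98 + 13 = 34.978 cmH2O.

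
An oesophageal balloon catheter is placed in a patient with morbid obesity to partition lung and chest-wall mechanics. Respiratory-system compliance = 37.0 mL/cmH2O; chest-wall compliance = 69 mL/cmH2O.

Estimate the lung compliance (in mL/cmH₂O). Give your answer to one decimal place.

79.8

1/CL = 1/Crs − 1/Ccw.
1/CL = 1/37.0 − 1/69 = 0.01253.
CL = 79.808 mL/cmH2O.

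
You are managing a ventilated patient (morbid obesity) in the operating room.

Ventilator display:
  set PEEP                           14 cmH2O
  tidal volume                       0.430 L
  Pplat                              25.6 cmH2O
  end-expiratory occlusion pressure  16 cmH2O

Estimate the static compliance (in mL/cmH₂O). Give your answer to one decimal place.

44.8

End-expiratory occlusion gives total PEEP = 16 cmH2O (intrinsic PEEP = 16 − 14 = 2). Use total PEEP for the elastic gradient.
Cstat = Vt / (Pplat − PEEPtotal) = 430 / (25.6 − 16) = 430 / 9.6 = 44.792 mL/cmH2O.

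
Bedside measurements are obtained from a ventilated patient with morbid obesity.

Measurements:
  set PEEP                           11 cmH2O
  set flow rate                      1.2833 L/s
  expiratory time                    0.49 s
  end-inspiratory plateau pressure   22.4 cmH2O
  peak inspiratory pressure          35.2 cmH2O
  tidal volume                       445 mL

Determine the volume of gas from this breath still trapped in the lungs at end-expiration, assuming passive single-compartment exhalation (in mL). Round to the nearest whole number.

R = (PIP − Pplat)/V̇ = (35.2 − 22.4) / 1.2833 = 12.8/1.2833 = 9.974 cmH2O·s/L.
C = Vt/(Pplat − PEEP) = 445.0 / (22.4 − 11) = 445.0/11.4 = 39.035 mL/cmH2O.
τ = R × C = 9.974 × 0.03904 L/cmH2O = 0.3894 s.
Fraction remaining = e^(−Te/τ) = e^(−0.49/0.3894) = 0.2841.
Trapped volume = 445.0 × 0.2841 = 126.42 mL.

126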